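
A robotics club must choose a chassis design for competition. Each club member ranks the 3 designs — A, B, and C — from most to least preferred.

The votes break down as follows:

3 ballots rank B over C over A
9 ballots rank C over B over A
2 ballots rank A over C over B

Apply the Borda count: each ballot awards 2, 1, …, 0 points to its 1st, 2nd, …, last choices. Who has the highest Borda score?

Borda scores:
  A: 3·0 + 9·0 + 2·2 = 4
  B: 3·2 + 9·1 + 2·0 = 15
  C: 3·1 + 9·2 + 2·1 = 23
C has the highest total.

C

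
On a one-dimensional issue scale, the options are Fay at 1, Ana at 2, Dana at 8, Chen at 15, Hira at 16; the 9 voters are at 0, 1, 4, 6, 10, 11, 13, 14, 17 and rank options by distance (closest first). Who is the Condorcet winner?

Dana

With single-peaked preferences on a line, the Condorcet winner is the candidate closest to the median voter.
The median voter (position 10) is closest to Dana at 8.
Check: Dana vs Fay — voters closer to Dana: 6 of 9.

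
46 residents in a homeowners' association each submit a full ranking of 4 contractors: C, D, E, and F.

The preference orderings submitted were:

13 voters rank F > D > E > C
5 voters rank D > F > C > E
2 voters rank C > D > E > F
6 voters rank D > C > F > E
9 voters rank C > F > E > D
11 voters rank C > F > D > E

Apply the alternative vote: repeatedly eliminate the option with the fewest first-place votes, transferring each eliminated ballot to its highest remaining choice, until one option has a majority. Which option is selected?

C

Round 1: C 22, F 13, D 11, E 0. E has the fewest and is eliminated.
Round 2: C 22, F 13, D 11. D has the fewest and is eliminated.
Round 3: C 28, F 18. C has a majority.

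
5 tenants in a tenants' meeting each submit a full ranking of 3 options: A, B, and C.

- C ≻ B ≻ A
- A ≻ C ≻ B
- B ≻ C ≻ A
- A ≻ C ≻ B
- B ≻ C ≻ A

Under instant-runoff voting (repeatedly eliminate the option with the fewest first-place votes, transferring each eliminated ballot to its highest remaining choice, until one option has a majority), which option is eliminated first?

C

Round 1: A 2, B 2, C 1. C has the fewest and is eliminated.
Round 2: B 3, A 2. B has a majority.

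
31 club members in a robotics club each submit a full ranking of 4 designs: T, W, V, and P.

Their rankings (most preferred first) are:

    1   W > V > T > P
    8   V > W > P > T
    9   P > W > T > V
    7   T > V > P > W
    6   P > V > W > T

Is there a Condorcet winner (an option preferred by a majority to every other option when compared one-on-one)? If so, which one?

Head-to-head results (31 voters total):
T vs W: W wins 24–7.
T vs V: T wins 16–15.
T vs P: P wins 23–8.
W vs V: V wins 21–10.
W vs P: P wins 22–9.
V vs P: V wins 16–15.
No candidate beats all others: T beats V beats W beats T, a majority cycle.

There is no Condorcet winner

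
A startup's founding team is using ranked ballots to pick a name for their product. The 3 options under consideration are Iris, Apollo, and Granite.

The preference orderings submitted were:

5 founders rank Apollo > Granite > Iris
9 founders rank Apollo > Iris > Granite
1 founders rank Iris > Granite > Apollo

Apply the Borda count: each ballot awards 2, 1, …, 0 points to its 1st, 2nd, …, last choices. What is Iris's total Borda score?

Borda scores:
  Iris: 5·0 + 9·1 + 2 = 11
  Apollo: 5·2 + 9·2 + 0 = 28
  Granite: 5·1 + 9·0 + 1 = 6

11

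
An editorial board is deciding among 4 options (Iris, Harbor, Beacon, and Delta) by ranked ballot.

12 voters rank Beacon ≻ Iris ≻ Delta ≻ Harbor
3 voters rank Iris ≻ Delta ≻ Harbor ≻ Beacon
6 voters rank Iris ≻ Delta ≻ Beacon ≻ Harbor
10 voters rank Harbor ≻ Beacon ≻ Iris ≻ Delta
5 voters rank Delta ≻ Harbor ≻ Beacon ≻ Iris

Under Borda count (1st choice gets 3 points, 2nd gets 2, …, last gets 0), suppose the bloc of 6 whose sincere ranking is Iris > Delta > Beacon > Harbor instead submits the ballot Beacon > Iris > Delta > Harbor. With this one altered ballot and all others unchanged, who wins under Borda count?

Beacon

Borda totals with the altered ballot: Iris 55, Harbor 43, Beacon 79, Delta 39.
The winner is unchanged: still Beacon.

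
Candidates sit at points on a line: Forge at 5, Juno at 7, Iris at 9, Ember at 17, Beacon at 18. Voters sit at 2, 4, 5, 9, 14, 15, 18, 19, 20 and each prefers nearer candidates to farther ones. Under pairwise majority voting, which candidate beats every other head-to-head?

Ember

With single-peaked preferences on a line, the Condorcet winner is the candidate closest to the median voter.
The median voter (position 14) is closest to Ember at 17.
Check: Ember vs Forge — voters closer to Ember: 5 of 9.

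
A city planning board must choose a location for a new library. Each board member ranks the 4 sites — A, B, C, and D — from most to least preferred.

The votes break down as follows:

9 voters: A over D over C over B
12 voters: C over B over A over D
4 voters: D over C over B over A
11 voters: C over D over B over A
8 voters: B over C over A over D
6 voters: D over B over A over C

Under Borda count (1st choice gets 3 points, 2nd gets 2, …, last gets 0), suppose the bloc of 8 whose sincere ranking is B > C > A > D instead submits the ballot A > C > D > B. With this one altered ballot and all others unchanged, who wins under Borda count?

Borda totals with the altered ballot: A 69, B 51, C 102, D 78.
The winner is unchanged: still C.

C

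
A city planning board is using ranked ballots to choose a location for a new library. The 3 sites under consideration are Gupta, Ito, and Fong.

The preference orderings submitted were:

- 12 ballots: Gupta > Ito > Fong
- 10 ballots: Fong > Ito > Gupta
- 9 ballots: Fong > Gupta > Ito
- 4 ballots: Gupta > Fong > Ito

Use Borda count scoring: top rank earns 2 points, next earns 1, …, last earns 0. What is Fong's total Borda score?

42

Borda scores:
  Gupta: 12·2 + 10·0 + 9·1 + 4·2 = 41
  Ito: 12·1 + 10·1 + 9·0 + 4·0 = 22
  Fong: 12·0 + 10·2 + 9·2 + 4·1 = 42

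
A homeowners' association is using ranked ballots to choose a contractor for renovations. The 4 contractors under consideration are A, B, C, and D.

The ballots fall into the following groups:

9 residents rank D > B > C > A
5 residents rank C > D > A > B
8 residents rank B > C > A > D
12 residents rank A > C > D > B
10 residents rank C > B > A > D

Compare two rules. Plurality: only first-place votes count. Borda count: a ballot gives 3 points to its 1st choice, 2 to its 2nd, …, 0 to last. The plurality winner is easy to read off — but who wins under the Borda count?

Plurality first-place counts: A 12, B 8, C 15, D 9 → C.
Borda totals: A 59, B 62, C 94, D 49 → C.

C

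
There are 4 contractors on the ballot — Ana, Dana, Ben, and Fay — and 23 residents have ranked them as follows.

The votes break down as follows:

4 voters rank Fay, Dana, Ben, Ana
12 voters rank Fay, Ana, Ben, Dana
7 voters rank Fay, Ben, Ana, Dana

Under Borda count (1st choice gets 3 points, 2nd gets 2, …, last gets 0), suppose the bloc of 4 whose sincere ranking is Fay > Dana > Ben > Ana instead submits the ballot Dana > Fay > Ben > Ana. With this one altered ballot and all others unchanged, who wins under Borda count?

Fay

Borda totals with the altered ballot: Ana 31, Dana 12, Ben 30, Fay 65.
The winner is unchanged: still Fay.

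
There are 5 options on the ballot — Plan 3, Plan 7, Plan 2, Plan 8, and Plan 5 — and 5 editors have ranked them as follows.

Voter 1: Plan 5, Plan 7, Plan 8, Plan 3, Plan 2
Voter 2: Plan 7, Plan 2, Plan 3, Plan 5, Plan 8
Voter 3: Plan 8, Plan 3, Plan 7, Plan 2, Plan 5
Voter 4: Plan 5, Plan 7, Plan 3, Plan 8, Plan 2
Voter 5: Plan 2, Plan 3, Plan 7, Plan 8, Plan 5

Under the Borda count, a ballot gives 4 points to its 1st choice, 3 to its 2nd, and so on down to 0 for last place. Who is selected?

Borda scores:
  Plan 3: 1 + 2 + 3 + 2 + 3 = 11
  Plan 7: 3 + 4 + 2 + 3 + 2 = 14
  Plan 2: 0 + 3 + 1 + 0 + 4 = 8
  Plan 8: 2 + 0 + 4 + 1 + 1 = 8
  Plan 5: 4 + 1 + 0 + 4 + 0 = 9
Plan 7 has the highest total.

Plan 7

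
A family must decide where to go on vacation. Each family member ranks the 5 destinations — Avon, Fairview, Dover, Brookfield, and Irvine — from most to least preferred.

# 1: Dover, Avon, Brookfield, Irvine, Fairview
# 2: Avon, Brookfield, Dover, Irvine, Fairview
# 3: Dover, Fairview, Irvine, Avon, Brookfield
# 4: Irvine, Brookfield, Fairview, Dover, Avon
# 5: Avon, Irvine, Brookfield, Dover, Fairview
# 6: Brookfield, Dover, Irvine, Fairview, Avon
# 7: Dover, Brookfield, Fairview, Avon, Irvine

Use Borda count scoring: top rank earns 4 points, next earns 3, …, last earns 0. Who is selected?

Borda scores:
  Avon: 3 + 4 + 1 + 0 + 4 + 0 + 1 = 13
  Fairview: 0 + 0 + 3 + 2 + 0 + 1 + 2 = 8
  Dover: 4 + 2 + 4 + 1 + 1 + 3 + 4 = 19
  Brookfield: 2 + 3 + 0 + 3 + 2 + 4 + 3 = 17
  Irvine: 1 + 1 + 2 + 4 + 3 + 2 + 0 = 13
Dover has the highest total.

Dover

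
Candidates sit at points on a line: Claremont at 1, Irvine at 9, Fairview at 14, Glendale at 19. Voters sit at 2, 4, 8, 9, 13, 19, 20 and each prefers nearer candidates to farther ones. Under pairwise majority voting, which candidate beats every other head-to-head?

With single-peaked preferences on a line, the Condorcet winner is the candidate closest to the median voter.
The median voter (position 9) is closest to Irvine at 9.
Check: Irvine vs Glendale — voters closer to Irvine: 5 of 7.

Irvine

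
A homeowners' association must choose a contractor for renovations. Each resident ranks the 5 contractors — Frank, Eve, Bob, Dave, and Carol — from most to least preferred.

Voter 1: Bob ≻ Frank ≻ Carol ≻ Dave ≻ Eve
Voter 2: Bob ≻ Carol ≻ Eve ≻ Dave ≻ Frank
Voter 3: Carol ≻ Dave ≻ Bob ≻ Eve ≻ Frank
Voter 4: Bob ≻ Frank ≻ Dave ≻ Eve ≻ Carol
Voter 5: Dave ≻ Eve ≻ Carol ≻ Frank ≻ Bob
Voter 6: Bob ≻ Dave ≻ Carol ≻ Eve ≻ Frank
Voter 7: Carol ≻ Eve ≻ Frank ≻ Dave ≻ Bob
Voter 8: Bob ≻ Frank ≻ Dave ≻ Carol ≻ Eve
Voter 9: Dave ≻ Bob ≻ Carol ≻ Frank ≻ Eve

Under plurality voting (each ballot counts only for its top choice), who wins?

Bob

First-place vote totals:
  Frank: 0
  Eve: 0
  Bob: 5
  Dave: 2
  Carol: 2
Bob has the most first-place votes.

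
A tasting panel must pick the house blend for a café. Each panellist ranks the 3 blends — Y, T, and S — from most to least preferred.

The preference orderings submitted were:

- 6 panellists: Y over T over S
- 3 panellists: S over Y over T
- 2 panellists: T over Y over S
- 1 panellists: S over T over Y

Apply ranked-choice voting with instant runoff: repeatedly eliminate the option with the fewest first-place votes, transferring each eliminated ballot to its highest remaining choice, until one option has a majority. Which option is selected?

Y

Round 1: Y 6, S 4, T 2. T has the fewest and is eliminated.
Round 2: Y 8, S 4. Y has a majority.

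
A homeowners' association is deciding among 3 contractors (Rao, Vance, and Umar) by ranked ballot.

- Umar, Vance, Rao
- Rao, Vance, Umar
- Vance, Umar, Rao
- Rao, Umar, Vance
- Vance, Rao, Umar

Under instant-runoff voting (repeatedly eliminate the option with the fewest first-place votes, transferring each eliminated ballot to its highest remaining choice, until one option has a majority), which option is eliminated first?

Round 1: Rao 2, Vance 2, Umar 1. Umar has the fewest and is eliminated.
Round 2: Vance 3, Rao 2. Vance has a majority.

Umar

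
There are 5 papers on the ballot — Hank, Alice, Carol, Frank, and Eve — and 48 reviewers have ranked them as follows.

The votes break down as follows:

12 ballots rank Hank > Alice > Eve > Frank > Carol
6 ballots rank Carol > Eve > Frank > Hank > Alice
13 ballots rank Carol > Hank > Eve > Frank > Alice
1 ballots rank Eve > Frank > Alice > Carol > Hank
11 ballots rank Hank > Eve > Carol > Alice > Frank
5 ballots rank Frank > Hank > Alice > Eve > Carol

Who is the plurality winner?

Hank

First-place vote totals:
  Hank: 23
  Alice: 0
  Carol: 19
  Frank: 5
  Eve: 1
Hank has the most first-place votes.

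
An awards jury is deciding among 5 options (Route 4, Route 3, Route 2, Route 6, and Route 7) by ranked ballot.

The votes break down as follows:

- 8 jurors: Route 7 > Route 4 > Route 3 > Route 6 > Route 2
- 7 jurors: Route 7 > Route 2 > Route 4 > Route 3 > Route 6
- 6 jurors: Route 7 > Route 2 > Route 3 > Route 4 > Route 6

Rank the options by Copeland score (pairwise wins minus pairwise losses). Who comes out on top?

Pairwise results:
  Route 4 vs Route 3: Route 4 wins 15–6.
  Route 4 vs Route 2: Route 2 wins 13–8.
  Route 4 vs Route 6: Route 4 wins 21–0.
  Route 4 vs Route 7: Route 7 wins 21–0.
  Route 3 vs Route 2: Route 2 wins 13–8.
  Route 3 vs Route 6: Route 3 wins 21–0.
  Route 3 vs Route 7: Route 7 wins 21–0.
  Route 2 vs Route 6: Route 2 wins 13–8.
  Route 2 vs Route 7: Route 7 wins 21–0.
  Route 6 vs Route 7: Route 7 wins 21–0.
Copeland scores (wins − losses):
  Route 4: 2 − 2 = 0
  Route 3: 1 − 3 = -2
  Route 2: 3 − 1 = 2
  Route 6: 0 − 4 = -4
  Route 7: 4 − 0 = 4
Route 7 has the best Copeland score.

Route 7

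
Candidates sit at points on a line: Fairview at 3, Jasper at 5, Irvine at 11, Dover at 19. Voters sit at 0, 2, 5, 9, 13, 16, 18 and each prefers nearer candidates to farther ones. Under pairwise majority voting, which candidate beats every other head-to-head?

With single-peaked preferences on a line, the Condorcet winner is the candidate closest to the median voter.
The median voter (position 9) is closest to Irvine at 11.
Check: Irvine vs Dover — voters closer to Irvine: 5 of 7.

Irvine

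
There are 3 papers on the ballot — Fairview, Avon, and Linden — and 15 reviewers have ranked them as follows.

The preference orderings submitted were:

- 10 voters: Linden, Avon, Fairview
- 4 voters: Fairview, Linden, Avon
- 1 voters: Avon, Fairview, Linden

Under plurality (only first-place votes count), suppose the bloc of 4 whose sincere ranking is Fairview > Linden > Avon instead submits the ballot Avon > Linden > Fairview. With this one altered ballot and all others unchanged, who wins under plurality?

First-place totals with the altered ballot: Fairview 0, Avon 5, Linden 10.
The winner is unchanged: still Linden.

Linden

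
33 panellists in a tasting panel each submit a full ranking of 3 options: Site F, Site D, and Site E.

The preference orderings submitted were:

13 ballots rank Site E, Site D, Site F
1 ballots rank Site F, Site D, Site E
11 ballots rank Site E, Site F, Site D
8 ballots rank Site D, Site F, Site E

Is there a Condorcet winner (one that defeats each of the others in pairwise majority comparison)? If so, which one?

Head-to-head results (33 voters total):
Site F vs Site D: Site D wins 21–12.
Site F vs Site E: Site E wins 24–9.
Site D vs Site E: Site E wins 24–9.
Site E beats each rival — Site F (24–9), Site D (24–9) — so Site E is the Condorcet winner.

Site E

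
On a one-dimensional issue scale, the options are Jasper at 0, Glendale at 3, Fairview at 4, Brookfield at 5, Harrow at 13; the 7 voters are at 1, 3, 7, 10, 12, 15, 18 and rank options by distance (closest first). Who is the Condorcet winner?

Harrow

With single-peaked preferences on a line, the Condorcet winner is the candidate closest to the median voter.
The median voter (position 10) is closest to Harrow at 13.
Check: Harrow vs Brookfield — voters closer to Harrow: 4 of 7.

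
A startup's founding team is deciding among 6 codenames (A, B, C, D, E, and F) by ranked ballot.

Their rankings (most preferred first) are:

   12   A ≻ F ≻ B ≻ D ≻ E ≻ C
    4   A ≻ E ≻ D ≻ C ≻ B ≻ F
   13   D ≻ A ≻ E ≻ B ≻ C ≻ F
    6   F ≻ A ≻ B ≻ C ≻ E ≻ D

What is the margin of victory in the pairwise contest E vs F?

1

Ballots ranking E above F: 4+13 = 17.
Ballots ranking F above E: 12+6 = 18.
F wins 18–17, a margin of 1.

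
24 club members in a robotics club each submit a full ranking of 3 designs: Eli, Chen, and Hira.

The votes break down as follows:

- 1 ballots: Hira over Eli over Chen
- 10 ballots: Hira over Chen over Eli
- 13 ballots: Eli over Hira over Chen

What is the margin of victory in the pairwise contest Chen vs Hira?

24

Ballots ranking Chen above Hira: 0.
Ballots ranking Hira above Chen: 1+10+13 = 24.
Hira wins 24–0, a margin of 24.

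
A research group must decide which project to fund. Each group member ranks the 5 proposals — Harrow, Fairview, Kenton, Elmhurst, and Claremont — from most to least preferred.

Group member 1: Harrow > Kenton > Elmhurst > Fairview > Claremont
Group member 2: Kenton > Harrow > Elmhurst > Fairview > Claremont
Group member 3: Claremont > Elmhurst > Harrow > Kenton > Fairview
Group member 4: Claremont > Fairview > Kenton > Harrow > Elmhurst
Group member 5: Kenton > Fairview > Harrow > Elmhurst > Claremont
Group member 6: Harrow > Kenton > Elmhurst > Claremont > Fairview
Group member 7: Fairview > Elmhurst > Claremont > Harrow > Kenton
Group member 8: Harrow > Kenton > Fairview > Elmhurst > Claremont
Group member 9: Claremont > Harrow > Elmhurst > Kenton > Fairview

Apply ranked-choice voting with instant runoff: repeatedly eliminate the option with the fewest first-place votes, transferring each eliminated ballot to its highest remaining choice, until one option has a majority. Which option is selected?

Harrow

Round 1: Harrow 3, Claremont 3, Kenton 2, Fairview 1, Elmhurst 0. Elmhurst has the fewest and is eliminated.
Round 2: Harrow 3, Claremont 3, Kenton 2, Fairview 1. Fairview has the fewest and is eliminated.
Round 3: Claremont 4, Harrow 3, Kenton 2. Kenton has the fewest and is eliminated.
Round 4: Harrow 5, Claremont 4. Harrow has a majority.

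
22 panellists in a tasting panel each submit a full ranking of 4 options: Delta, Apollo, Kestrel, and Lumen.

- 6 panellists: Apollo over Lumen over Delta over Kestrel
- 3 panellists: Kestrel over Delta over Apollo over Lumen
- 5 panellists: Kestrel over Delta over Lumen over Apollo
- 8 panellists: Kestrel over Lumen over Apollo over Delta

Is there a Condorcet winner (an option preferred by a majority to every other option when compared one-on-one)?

Head-to-head results (22 voters total):
Delta vs Apollo: Apollo wins 14–8.
Delta vs Kestrel: Kestrel wins 16–6.
Delta vs Lumen: Lumen wins 14–8.
Apollo vs Kestrel: Kestrel wins 16–6.
Apollo vs Lumen: Lumen wins 13–9.
Kestrel vs Lumen: Kestrel wins 16–6.
Kestrel beats each rival — Delta (16–6), Apollo (16–6), Lumen (16–6) — so Kestrel is the Condorcet winner.

Yes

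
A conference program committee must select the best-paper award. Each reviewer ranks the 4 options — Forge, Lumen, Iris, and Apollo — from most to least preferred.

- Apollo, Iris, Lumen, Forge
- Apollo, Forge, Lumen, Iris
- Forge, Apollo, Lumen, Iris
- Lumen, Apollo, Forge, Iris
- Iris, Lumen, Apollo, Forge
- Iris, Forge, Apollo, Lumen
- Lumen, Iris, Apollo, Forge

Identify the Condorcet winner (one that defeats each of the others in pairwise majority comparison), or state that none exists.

Head-to-head results (7 voters total):
Forge vs Lumen: Lumen wins 4–3.
Forge vs Iris: Iris wins 4–3.
Forge vs Apollo: Apollo wins 5–2.
Lumen vs Iris: Lumen wins 4–3.
Lumen vs Apollo: Apollo wins 4–3.
Iris vs Apollo: Apollo wins 4–3.
Apollo beats each rival — Forge (5–2), Lumen (4–3), Iris (4–3) — so Apollo is the Condorcet winner.

Apollo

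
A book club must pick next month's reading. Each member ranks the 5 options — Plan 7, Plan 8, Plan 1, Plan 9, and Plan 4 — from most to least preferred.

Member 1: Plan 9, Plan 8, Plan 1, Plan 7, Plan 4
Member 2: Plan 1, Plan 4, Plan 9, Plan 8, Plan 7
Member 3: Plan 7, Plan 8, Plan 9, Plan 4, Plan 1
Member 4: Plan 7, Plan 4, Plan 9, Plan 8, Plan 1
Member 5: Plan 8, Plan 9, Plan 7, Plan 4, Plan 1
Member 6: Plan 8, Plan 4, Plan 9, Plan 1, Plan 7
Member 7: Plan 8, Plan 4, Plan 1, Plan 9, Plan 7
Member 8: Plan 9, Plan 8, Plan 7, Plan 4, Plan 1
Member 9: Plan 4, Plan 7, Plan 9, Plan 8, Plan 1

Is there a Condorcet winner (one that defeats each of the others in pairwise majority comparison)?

Head-to-head results (9 voters total):
Plan 7 vs Plan 8: Plan 8 wins 6–3.
Plan 7 vs Plan 1: Plan 7 wins 5–4.
Plan 7 vs Plan 9: Plan 9 wins 6–3.
Plan 7 vs Plan 4: Plan 7 wins 5–4.
Plan 8 vs Plan 1: Plan 8 wins 8–1.
Plan 8 vs Plan 9: Plan 9 wins 5–4.
Plan 8 vs Plan 4: Plan 8 wins 6–3.
Plan 1 vs Plan 9: Plan 9 wins 7–2.
Plan 1 vs Plan 4: Plan 4 wins 7–2.
Plan 9 vs Plan 4: Plan 4 wins 5–4.
No candidate beats all others: Plan 7 beats Plan 4 beats Plan 9 beats Plan 7, a majority cycle.

No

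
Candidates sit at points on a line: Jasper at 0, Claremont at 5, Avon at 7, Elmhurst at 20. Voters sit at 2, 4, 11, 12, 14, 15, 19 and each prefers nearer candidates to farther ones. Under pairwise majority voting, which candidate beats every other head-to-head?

Avon

With single-peaked preferences on a line, the Condorcet winner is the candidate closest to the median voter.
The median voter (position 12) is closest to Avon at 7.
Check: Avon vs Claremont — voters closer to Avon: 5 of 7.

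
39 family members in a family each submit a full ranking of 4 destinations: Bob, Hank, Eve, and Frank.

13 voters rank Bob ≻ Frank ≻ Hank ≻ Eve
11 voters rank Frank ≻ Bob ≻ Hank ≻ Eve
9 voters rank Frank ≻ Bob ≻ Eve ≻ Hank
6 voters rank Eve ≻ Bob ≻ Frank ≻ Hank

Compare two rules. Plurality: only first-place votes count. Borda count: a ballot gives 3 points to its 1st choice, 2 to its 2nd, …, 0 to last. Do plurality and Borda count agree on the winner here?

Plurality first-place counts: Bob 13, Hank 0, Eve 6, Frank 20 → Frank.
Borda totals: Bob 91, Hank 24, Eve 27, Frank 92 → Frank.
The two rules agree on Frank.

Yes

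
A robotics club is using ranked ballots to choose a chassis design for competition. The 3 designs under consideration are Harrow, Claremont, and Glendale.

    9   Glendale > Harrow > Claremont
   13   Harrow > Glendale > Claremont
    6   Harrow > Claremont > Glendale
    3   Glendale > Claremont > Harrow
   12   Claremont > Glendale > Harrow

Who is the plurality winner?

Harrow

First-place vote totals:
  Harrow: 19
  Claremont: 12
  Glendale: 12
Harrow has the most first-place votes.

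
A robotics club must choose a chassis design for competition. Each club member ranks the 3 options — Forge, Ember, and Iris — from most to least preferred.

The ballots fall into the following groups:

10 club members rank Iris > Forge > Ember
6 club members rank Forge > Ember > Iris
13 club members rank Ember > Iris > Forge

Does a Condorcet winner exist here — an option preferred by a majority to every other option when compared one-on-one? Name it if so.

No Condorcet winner

Head-to-head results (29 voters total):
Forge vs Ember: Forge wins 16–13.
Forge vs Iris: Iris wins 23–6.
Ember vs Iris: Ember wins 19–10.
No candidate beats all others: Forge beats Ember beats Iris beats Forge, a majority cycle.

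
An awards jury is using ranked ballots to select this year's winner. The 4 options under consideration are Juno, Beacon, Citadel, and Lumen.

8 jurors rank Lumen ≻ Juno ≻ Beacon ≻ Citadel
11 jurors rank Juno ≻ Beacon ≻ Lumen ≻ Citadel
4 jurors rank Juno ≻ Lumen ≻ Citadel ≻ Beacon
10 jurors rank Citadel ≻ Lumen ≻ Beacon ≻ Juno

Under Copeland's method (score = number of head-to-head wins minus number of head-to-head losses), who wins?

Lumen

Pairwise results:
  Juno vs Beacon: Juno wins 23–10.
  Juno vs Citadel: Juno wins 23–10.
  Juno vs Lumen: Lumen wins 18–15.
  Beacon vs Citadel: Beacon wins 19–14.
  Beacon vs Lumen: Lumen wins 22–11.
  Citadel vs Lumen: Lumen wins 23–10.
Copeland scores (wins − losses):
  Juno: 2 − 1 = 1
  Beacon: 1 − 2 = -1
  Citadel: 0 − 3 = -3
  Lumen: 3 − 0 = 3
Lumen has the best Copeland score.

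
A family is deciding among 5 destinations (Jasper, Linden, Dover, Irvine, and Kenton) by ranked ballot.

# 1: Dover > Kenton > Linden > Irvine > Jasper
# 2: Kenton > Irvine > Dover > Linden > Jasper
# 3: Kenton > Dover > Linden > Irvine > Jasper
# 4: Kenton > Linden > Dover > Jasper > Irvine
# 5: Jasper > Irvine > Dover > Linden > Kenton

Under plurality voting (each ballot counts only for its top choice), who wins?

Kenton

First-place vote totals:
  Jasper: 1
  Linden: 0
  Dover: 1
  Irvine: 0
  Kenton: 3
Kenton has the most first-place votes.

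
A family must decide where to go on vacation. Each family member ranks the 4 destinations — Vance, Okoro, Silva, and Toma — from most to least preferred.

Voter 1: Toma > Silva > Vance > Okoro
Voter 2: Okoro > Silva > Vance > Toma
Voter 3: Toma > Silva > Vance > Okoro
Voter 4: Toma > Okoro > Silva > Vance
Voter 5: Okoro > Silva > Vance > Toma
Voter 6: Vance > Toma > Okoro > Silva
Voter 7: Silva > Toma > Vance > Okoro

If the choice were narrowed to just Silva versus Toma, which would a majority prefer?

Toma

Ballots ranking Silva above Toma: 3.
Ballots ranking Toma above Silva: 4.
Toma wins the head-to-head, 4–3.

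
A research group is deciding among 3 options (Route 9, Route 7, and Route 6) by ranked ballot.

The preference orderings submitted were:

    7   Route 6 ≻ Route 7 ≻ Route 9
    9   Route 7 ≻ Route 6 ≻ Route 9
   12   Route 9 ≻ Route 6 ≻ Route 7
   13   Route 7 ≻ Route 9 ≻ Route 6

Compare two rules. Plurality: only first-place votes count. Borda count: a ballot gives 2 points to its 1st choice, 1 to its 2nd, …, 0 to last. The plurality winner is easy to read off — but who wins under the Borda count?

Route 7

Plurality first-place counts: Route 9 12, Route 7 22, Route 6 7 → Route 7.
Borda totals: Route 9 37, Route 7 51, Route 6 35 → Route 7.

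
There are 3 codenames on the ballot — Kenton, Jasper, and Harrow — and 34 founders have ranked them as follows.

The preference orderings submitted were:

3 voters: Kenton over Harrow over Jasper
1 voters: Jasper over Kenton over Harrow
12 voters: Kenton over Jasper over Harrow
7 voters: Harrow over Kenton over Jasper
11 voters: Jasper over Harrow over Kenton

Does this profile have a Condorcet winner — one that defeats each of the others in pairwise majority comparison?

No

Head-to-head results (34 voters total):
Kenton vs Jasper: Kenton wins 22–12.
Kenton vs Harrow: Harrow wins 18–16.
Jasper vs Harrow: Jasper wins 24–10.
No candidate beats all others: Kenton beats Jasper beats Harrow beats Kenton, a majority cycle.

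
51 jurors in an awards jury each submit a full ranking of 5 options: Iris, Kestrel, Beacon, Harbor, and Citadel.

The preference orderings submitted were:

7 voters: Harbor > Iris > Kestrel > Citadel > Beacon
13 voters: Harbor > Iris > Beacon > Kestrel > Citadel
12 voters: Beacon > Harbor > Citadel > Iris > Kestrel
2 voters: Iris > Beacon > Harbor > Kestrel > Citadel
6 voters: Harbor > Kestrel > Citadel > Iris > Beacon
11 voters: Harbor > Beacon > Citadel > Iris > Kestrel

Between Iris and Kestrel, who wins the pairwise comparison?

Iris

Ballots ranking Iris above Kestrel: 7+13+12+2+11 = 45.
Ballots ranking Kestrel above Iris: 6.
Iris wins the head-to-head, 45–6.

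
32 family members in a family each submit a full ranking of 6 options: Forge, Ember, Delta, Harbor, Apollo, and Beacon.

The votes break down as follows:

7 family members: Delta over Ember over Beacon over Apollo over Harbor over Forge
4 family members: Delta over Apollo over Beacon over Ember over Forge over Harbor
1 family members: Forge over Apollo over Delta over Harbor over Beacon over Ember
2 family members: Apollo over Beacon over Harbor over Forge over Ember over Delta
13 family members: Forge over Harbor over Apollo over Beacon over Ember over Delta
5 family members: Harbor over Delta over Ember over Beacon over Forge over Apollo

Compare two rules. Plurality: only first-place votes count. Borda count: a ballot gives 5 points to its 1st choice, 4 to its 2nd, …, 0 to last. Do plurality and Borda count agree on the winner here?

Plurality first-place counts: Forge 14, Ember 0, Delta 11, Harbor 5, Apollo 2, Beacon 0 → Forge.
Borda totals: Forge 83, Ember 66, Delta 78, Harbor 92, Apollo 83, Beacon 78 → Harbor.
The two rules disagree: plurality picks Forge, Borda picks Harbor.

No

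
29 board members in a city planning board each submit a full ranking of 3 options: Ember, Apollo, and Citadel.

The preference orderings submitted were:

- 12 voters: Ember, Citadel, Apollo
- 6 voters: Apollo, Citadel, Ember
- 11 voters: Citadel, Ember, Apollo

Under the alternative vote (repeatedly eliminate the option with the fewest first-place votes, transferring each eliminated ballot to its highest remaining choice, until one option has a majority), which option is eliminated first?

Apollo

Round 1: Ember 12, Citadel 11, Apollo 6. Apollo has the fewest and is eliminated.
Round 2: Citadel 17, Ember 12. Citadel has a majority.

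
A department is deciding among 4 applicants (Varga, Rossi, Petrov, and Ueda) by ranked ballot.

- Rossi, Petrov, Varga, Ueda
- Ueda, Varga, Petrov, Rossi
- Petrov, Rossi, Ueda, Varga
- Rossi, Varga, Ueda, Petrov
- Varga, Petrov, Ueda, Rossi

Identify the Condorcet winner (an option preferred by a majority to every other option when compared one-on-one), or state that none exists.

No Condorcet winner

Head-to-head results (5 voters total):
Varga vs Rossi: Rossi wins 3–2.
Varga vs Petrov: Varga wins 3–2.
Varga vs Ueda: Varga wins 3–2.
Rossi vs Petrov: Petrov wins 3–2.
Rossi vs Ueda: Rossi wins 3–2.
Petrov vs Ueda: Petrov wins 3–2.
No candidate beats all others: Varga beats Petrov beats Rossi beats Varga, a majority cycle.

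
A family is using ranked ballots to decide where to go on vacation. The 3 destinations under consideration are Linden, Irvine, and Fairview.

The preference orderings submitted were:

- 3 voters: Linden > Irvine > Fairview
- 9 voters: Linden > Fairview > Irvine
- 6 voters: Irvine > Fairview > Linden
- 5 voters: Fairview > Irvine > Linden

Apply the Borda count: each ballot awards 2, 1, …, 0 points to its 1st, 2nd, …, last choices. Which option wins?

Fairview

Borda scores:
  Linden: 3·2 + 9·2 + 6·0 + 5·0 = 24
  Irvine: 3·1 + 9·0 + 6·2 + 5·1 = 20
  Fairview: 3·0 + 9·1 + 6·1 + 5·2 = 25
Fairview has the highest total.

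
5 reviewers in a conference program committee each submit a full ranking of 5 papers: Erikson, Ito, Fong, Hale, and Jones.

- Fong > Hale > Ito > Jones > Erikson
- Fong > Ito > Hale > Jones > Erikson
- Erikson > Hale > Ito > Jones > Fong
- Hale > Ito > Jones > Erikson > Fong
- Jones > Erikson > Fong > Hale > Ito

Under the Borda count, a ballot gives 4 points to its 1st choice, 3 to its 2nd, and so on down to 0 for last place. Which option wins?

Borda scores:
  Erikson: 0 + 0 + 4 + 1 + 3 = 8
  Ito: 2 + 3 + 2 + 3 + 0 = 10
  Fong: 4 + 4 + 0 + 0 + 2 = 10
  Hale: 3 + 2 + 3 + 4 + 1 = 13
  Jones: 1 + 1 + 1 + 2 + 4 = 9
Hale has the highest total.

Hale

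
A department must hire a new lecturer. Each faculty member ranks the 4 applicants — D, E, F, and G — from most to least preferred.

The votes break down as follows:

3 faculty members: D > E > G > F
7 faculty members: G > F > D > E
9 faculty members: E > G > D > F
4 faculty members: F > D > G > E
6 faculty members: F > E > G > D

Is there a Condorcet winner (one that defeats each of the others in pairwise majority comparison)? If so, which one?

None — there is no Condorcet winner

Head-to-head results (29 voters total):
D vs E: E wins 15–14.
D vs F: F wins 17–12.
D vs G: G wins 22–7.
E vs F: F wins 17–12.
E vs G: E wins 18–11.
F vs G: G wins 19–10.
No candidate beats all others: E beats G beats F beats E, a majority cycle.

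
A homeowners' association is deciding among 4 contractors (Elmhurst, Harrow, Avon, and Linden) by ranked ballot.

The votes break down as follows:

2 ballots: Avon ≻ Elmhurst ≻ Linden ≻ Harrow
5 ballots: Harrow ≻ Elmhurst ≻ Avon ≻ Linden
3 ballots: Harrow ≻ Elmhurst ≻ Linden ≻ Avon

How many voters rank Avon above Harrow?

2

Ballots ranking Avon above Harrow: 2.
Ballots ranking Harrow above Avon: 5+3 = 8.
So 2 of 10 voters prefer Avon to Harrow.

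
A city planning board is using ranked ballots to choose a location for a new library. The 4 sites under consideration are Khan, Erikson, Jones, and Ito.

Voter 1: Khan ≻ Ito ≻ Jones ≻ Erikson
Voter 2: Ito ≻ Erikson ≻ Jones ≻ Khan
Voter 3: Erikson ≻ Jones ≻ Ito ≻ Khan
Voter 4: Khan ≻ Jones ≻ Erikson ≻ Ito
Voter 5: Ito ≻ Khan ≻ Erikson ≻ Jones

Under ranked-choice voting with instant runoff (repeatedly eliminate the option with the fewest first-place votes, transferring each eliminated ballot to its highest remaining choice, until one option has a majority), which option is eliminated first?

Round 1: Khan 2, Ito 2, Erikson 1, Jones 0. Jones has the fewest and is eliminated.
Round 2: Khan 2, Ito 2, Erikson 1. Erikson has the fewest and is eliminated.
Round 3: Ito 3, Khan 2. Ito has a majority.

Jones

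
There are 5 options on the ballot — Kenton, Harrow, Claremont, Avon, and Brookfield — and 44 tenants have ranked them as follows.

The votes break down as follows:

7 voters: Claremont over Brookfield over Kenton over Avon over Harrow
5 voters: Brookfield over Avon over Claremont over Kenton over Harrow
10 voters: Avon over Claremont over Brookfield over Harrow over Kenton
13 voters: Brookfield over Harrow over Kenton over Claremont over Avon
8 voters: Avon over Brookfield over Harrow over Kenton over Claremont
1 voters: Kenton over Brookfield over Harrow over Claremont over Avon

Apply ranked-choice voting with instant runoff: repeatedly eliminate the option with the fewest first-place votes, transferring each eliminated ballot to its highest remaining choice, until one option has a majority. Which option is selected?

Round 1: Avon 18, Brookfield 18, Claremont 7, Kenton 1, Harrow 0. Harrow has the fewest and is eliminated.
Round 2: Avon 18, Brookfield 18, Claremont 7, Kenton 1. Kenton has the fewest and is eliminated.
Round 3: Brookfield 19, Avon 18, Claremont 7. Claremont has the fewest and is eliminated.
Round 4: Brookfield 26, Avon 18. Brookfield has a majority.

Brookfield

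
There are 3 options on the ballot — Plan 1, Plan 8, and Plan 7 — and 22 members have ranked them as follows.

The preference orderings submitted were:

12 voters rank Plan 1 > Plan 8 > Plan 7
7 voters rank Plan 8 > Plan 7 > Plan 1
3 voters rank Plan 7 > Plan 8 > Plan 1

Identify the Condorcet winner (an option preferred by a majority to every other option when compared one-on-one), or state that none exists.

Plan 1

Head-to-head results (22 voters total):
Plan 1 vs Plan 8: Plan 1 wins 12–10.
Plan 1 vs Plan 7: Plan 1 wins 12–10.
Plan 8 vs Plan 7: Plan 8 wins 19–3.
Plan 1 beats each rival — Plan 8 (12–10), Plan 7 (12–10) — so Plan 1 is the Condorcet winner.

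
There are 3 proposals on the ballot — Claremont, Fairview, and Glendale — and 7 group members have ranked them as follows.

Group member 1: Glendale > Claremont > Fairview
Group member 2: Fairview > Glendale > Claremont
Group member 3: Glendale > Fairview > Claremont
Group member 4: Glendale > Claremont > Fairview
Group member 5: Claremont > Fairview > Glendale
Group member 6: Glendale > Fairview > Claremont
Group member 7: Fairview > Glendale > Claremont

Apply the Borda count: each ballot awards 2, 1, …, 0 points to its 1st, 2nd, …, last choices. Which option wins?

Glendale

Borda scores:
  Claremont: 1 + 0 + 0 + 1 + 2 + 0 + 0 = 4
  Fairview: 0 + 2 + 1 + 0 + 1 + 1 + 2 = 7
  Glendale: 2 + 1 + 2 + 2 + 0 + 2 + 1 = 10
Glendale has the highest total.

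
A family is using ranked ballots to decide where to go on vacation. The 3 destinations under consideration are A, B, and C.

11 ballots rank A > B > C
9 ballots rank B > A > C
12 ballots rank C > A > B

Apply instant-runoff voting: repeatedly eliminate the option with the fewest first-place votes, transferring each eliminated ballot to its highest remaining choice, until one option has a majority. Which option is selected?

Round 1: C 12, A 11, B 9. B has the fewest and is eliminated.
Round 2: A 20, C 12. A has a majority.

A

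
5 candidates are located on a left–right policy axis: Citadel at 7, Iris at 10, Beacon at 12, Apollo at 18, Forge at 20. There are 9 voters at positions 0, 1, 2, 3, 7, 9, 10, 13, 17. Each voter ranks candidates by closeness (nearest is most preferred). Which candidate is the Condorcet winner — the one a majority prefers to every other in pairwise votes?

Citadel

With single-peaked preferences on a line, the Condorcet winner is the candidate closest to the median voter.
The median voter (position 7) is closest to Citadel at 7.
Check: Citadel vs Iris — voters closer to Citadel: 5 of 9.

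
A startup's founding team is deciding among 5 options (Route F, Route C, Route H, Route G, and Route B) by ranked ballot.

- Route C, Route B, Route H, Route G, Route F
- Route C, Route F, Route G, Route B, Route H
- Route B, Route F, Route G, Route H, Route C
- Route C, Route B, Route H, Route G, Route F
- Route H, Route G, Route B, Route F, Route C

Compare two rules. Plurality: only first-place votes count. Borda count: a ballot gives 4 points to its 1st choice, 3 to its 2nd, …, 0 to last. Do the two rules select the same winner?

Plurality first-place counts: Route F 0, Route C 3, Route H 1, Route G 0, Route B 1 → Route C.
Borda totals: Route F 7, Route C 12, Route H 9, Route G 9, Route B 13 → Route B.
The two rules disagree: plurality picks Route C, Borda picks Route B.

No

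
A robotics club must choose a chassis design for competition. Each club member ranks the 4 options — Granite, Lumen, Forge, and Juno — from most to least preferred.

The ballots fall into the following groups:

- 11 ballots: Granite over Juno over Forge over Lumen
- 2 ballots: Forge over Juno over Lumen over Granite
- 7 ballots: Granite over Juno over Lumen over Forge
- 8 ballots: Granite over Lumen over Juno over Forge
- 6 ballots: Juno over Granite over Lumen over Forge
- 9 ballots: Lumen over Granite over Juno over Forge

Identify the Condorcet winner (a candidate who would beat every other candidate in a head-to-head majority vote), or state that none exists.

Granite

Head-to-head results (43 voters total):
Granite vs Lumen: Granite wins 32–11.
Granite vs Forge: Granite wins 41–2.
Granite vs Juno: Granite wins 35–8.
Lumen vs Forge: Lumen wins 30–13.
Lumen vs Juno: Juno wins 26–17.
Forge vs Juno: Juno wins 41–2.
Granite beats each rival — Lumen (32–11), Forge (41–2), Juno (35–8) — so Granite is the Condorcet winner.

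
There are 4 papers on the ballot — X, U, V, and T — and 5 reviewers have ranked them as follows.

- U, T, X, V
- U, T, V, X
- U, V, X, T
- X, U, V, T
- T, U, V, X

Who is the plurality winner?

U

First-place vote totals:
  X: 1
  U: 3
  V: 0
  T: 1
U has the most first-place votes.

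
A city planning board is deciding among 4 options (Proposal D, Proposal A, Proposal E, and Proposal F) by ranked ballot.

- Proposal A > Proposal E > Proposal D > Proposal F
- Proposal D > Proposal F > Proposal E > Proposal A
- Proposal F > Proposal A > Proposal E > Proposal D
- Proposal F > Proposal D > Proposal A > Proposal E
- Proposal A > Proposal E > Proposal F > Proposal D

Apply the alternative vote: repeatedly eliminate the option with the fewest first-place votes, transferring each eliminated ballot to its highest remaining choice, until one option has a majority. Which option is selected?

Proposal F

Round 1: Proposal A 2, Proposal F 2, Proposal D 1, Proposal E 0. Proposal E has the fewest and is eliminated.
Round 2: Proposal A 2, Proposal F 2, Proposal D 1. Proposal D has the fewest and is eliminated.
Round 3: Proposal F 3, Proposal A 2. Proposal F has a majority.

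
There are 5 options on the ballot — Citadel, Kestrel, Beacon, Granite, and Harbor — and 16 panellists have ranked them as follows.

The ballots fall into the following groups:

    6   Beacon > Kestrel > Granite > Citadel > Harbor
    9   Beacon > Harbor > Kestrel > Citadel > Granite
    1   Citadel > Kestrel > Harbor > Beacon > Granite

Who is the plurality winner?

First-place vote totals:
  Citadel: 1
  Kestrel: 0
  Beacon: 15
  Granite: 0
  Harbor: 0
Beacon has the most first-place votes.

Beacon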